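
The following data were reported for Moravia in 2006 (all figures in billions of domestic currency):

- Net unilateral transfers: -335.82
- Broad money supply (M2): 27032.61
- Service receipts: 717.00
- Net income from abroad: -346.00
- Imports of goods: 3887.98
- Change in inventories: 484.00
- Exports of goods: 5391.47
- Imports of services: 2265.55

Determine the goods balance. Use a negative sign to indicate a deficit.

1503.49

Goods balance = 5391.47 - 3887.98 = 1503.49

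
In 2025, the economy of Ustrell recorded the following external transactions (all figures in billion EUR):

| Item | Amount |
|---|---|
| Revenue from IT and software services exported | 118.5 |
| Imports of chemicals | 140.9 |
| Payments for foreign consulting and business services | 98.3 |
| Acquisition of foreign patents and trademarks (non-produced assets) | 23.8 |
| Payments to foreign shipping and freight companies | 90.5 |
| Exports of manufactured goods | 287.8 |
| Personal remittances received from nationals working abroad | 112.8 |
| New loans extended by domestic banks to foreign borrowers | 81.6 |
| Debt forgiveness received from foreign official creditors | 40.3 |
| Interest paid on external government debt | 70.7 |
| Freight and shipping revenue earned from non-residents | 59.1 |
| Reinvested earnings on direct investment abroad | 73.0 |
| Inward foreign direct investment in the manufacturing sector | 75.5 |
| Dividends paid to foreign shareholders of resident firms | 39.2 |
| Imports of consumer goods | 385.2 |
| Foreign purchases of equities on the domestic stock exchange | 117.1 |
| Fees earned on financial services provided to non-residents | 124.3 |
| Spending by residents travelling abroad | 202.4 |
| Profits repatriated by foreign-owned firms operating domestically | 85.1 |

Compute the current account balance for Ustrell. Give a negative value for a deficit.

-336.8

Goods: -140.9 - 385.2 + 287.8 = -238.3
Services: -98.3 + 59.1 - 202.4 - 90.5 + 118.5 + 124.3 = -89.3
Primary income: -85.1 - 70.7 - 39.2 + 73.0 = -122.0
Secondary income: 112.8
Current account = (-238.3) + (-89.3) + (-122.0) + 112.8 = -336.8
(Excluded from the current account — capital account: acquisition of foreign patents and trademarks (non-produced assets) 23.8, debt forgiveness received from foreign official creditors 40.3; financial account: new loans extended by domestic banks to foreign borrowers 81.6, inward foreign direct investment in the manufacturing sector 75.5, foreign purchases of equities on the domestic stock exchange 117.1.)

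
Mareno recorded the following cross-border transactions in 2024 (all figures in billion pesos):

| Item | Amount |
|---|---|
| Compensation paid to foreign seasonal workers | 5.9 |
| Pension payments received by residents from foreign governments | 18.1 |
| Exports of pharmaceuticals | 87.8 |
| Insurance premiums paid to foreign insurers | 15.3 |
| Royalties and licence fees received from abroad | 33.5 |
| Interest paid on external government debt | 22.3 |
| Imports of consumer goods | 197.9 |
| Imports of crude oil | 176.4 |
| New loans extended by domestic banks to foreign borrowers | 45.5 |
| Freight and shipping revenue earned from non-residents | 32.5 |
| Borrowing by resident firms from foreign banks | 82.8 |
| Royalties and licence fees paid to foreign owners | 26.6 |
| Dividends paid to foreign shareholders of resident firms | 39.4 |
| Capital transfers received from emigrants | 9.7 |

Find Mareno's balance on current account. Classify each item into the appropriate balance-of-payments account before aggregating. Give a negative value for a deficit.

Goods: 87.8 - 197.9 - 176.4 = -286.5
Services: 33.5 + 32.5 - 15.3 - 26.6 = 24.1
Primary income: -22.3 - 5.9 - 39.4 = -67.6
Secondary income: 18.1
Current account = (-286.5) + 24.1 + (-67.6) + 18.1 = -311.9
(Excluded from the current account — financial account: new loans extended by domestic banks to foreign borrowers 45.5, borrowing by resident firms from foreign banks 82.8; capital account: capital transfers received from emigrants 9.7.)

-311.9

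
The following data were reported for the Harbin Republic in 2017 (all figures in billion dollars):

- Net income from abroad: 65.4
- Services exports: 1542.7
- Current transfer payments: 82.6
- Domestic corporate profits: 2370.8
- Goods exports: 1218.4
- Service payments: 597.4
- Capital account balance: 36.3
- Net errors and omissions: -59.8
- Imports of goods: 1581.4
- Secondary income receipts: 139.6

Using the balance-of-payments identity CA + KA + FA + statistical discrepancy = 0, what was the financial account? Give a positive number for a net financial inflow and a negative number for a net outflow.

Goods balance = 1218.4 - 1581.4 = -363.0
Services balance = 1542.7 - 597.4 = 945.3
Trade balance (goods + services) = -363.0 + 945.3 = 582.3
Net primary income = 65.4
Net secondary income = 139.6 - 82.6 = 57.0
Current account = 582.3 + 65.4 + 57.0 = 704.7
Financial account = -(704.7 + 36.3 + (-59.8)) = -681.2

-681.2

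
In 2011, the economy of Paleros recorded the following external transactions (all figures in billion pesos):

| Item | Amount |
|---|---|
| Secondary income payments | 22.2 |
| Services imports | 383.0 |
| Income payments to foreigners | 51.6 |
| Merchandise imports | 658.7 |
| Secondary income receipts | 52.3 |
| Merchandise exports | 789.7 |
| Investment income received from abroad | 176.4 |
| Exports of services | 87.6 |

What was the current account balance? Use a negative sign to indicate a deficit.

-9.5

Goods balance = 789.7 - 658.7 = 131.0
Services balance = 87.6 - 383.0 = -295.4
Trade balance (goods + services) = 131.0 + (-295.4) = -164.4
Net primary income = 176.4 - 51.6 = 124.8
Net secondary income = 52.3 - 22.2 = 30.1
Current account = -164.4 + 124.8 + 30.1 = -9.5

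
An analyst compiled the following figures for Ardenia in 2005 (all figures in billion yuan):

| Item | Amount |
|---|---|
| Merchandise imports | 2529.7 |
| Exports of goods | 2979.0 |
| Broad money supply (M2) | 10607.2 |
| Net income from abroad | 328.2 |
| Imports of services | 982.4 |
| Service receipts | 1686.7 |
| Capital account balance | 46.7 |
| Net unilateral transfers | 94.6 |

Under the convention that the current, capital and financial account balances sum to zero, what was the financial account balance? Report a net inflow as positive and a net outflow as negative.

Goods balance = 2979.0 - 2529.7 = 449.3
Services balance = 1686.7 - 982.4 = 704.3
Trade balance (goods + services) = 449.3 + 704.3 = 1153.6
Net primary income = 328.2
Net secondary income = 94.6
Current account = 1153.6 + 328.2 + 94.6 = 1576.4
Financial account = -(1576.4 + 46.7) = -1623.1

-1623.1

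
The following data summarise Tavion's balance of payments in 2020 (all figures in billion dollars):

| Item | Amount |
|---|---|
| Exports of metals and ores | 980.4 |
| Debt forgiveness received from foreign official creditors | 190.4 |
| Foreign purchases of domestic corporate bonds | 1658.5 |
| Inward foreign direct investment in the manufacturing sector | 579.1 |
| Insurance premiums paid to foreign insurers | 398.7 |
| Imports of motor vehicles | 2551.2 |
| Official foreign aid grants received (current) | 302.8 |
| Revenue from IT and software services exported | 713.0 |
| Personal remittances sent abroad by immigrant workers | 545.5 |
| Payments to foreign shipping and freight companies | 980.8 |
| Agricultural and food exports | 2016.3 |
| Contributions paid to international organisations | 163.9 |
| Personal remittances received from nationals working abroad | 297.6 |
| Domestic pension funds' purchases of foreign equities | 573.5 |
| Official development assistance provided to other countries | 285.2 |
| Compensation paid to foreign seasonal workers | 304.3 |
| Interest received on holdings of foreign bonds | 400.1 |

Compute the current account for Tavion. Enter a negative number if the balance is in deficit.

-519.4

Goods: 2016.3 - 2551.2 + 980.4 = 445.5
Services: 713.0 - 980.8 - 398.7 = -666.5
Primary income: 400.1 - 304.3 = 95.8
Secondary income: -163.9 + 302.8 + 297.6 - 285.2 - 545.5 = -394.2
Current account = 445.5 + (-666.5) + 95.8 + (-394.2) = -519.4
(Excluded from the current account — capital account: debt forgiveness received from foreign official creditors 190.4; financial account: foreign purchases of domestic corporate bonds 1658.5, inward foreign direct investment in the manufacturing sector 579.1, domestic pension funds' purchases of foreign equities 573.5.)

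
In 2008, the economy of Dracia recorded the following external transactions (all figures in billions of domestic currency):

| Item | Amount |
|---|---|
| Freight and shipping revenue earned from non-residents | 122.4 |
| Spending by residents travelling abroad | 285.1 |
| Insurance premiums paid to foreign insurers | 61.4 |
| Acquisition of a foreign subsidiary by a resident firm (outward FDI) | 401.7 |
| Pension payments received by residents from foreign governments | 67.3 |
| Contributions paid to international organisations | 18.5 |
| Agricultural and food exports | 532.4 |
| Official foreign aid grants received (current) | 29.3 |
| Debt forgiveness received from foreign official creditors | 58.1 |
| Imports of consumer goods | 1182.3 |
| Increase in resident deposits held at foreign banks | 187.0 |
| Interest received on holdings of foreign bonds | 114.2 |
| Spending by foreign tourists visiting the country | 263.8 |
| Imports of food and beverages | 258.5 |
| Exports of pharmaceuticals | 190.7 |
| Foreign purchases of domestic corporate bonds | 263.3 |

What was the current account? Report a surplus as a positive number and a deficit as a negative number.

-485.7

Goods: -258.5 + 532.4 + 190.7 - 1182.3 = -717.7
Services: -285.1 + 263.8 - 61.4 + 122.4 = 39.7
Primary income: 114.2
Secondary income: 29.3 + 67.3 - 18.5 = 78.1
Current account = (-717.7) + 39.7 + 114.2 + 78.1 = -485.7
(Excluded from the current account — financial account: acquisition of a foreign subsidiary by a resident firm (outward FDI) 401.7, increase in resident deposits held at foreign banks 187.0, foreign purchases of domestic corporate bonds 263.3; capital account: debt forgiveness received from foreign official creditors 58.1.)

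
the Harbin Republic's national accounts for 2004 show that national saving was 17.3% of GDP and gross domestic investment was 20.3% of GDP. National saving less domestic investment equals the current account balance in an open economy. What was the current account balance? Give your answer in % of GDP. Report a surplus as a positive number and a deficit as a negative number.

-3.0

CA = S - I = 17.3 - 20.3 = -3.0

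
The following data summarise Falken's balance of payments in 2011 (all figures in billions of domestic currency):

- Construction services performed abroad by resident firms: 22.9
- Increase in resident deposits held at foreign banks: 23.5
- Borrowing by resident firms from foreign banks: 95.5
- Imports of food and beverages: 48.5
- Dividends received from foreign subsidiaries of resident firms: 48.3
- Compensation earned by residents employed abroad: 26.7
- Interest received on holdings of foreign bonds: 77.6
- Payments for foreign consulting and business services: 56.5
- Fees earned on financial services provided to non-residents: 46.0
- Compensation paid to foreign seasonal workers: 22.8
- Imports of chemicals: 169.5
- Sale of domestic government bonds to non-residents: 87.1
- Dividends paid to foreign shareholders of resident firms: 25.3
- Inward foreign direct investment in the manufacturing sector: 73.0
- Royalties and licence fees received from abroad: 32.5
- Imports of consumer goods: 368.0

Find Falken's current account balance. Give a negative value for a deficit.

-436.6

Goods: -48.5 - 169.5 - 368.0 = -586.0
Services: 46.0 + 22.9 - 56.5 + 32.5 = 44.9
Primary income: 26.7 + 77.6 + 48.3 - 25.3 - 22.8 = 104.5
Current account = (-586.0) + 44.9 + 104.5 = -436.6
(Excluded from the current account — financial account: increase in resident deposits held at foreign banks 23.5, borrowing by resident firms from foreign banks 95.5, sale of domestic government bonds to non-residents 87.1, inward foreign direct investment in the manufacturing sector 73.0.)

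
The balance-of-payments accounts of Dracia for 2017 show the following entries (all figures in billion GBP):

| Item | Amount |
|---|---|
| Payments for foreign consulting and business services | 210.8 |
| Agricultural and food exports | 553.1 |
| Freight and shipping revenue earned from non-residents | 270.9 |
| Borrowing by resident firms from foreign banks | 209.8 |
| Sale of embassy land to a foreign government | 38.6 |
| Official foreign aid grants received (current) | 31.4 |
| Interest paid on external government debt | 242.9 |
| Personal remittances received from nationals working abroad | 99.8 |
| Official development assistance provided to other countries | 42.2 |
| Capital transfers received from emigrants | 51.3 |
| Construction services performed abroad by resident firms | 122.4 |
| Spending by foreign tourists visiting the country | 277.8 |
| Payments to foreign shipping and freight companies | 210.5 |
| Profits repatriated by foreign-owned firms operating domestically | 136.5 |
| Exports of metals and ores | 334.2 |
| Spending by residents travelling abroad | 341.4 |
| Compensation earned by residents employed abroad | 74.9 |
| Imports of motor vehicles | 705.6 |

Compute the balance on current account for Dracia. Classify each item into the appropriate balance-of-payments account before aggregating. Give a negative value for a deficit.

-125.4

Goods: 334.2 + 553.1 - 705.6 = 181.7
Services: -210.8 + 122.4 - 210.5 - 341.4 + 270.9 + 277.8 = -91.6
Primary income: -136.5 + 74.9 - 242.9 = -304.5
Secondary income: 31.4 - 42.2 + 99.8 = 89.0
Current account = 181.7 + (-91.6) + (-304.5) + 89.0 = -125.4
(Excluded from the current account — financial account: borrowing by resident firms from foreign banks 209.8; capital account: sale of embassy land to a foreign government 38.6, capital transfers received from emigrants 51.3.)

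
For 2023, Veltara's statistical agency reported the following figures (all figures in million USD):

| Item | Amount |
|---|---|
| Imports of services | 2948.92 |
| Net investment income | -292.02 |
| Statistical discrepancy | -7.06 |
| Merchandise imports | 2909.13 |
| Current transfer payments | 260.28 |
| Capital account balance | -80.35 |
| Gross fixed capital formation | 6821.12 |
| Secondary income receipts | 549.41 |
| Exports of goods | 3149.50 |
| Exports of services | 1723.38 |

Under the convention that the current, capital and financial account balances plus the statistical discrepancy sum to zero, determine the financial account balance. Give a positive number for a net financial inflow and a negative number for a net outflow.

Goods balance = 3149.50 - 2909.13 = 240.37
Services balance = 1723.38 - 2948.92 = -1225.54
Trade balance (goods + services) = 240.37 + (-1225.54) = -985.17
Net primary income = -292.02
Net secondary income = 549.41 - 260.28 = 289.13
Current account = -985.17 + (-292.02) + 289.13 = -988.06
Financial account = -(-988.06 + (-80.35) + (-7.06)) = 1075.47

1075.47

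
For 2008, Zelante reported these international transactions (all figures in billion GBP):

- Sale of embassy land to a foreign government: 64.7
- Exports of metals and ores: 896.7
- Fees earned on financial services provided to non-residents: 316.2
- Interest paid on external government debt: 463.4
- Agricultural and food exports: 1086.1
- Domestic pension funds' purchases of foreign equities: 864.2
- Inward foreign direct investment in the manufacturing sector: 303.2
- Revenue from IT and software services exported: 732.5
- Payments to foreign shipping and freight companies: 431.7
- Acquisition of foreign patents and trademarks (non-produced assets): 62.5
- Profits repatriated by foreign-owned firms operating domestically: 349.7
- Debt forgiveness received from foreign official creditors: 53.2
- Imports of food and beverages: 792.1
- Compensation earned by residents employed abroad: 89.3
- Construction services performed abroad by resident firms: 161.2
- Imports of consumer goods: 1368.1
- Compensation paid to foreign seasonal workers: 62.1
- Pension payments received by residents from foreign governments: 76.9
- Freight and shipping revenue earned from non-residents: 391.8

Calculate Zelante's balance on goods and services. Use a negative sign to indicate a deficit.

Goods: -792.1 - 1368.1 + 1086.1 + 896.7 = -177.4
Services: 732.5 + 161.2 - 431.7 + 391.8 + 316.2 = 1170.0
Trade balance = -177.4 + 1170.0 = 992.6
(Excluded from the trade balance — capital account: sale of embassy land to a foreign government 64.7, acquisition of foreign patents and trademarks (non-produced assets) 62.5, debt forgiveness received from foreign official creditors 53.2; primary income: interest paid on external government debt 463.4, profits repatriated by foreign-owned firms operating domestically 349.7, compensation earned by residents employed abroad 89.3, compensation paid to foreign seasonal workers 62.1; financial account: domestic pension funds' purchases of foreign equities 864.2, inward foreign direct investment in the manufacturing sector 303.2; secondary income: pension payments received by residents from foreign governments 76.9.)

992.6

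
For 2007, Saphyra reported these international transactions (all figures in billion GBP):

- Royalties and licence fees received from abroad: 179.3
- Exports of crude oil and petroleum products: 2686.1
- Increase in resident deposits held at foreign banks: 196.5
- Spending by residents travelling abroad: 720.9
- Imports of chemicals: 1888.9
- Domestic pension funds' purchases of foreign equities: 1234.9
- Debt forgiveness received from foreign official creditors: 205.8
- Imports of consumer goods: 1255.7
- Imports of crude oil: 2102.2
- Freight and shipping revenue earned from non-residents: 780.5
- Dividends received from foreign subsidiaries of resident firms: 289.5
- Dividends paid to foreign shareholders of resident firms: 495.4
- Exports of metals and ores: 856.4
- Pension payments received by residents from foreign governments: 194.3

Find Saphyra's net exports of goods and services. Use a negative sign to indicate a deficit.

-1465.4

Goods: -2102.2 - 1255.7 + 2686.1 + 856.4 - 1888.9 = -1704.3
Services: -720.9 + 179.3 + 780.5 = 238.9
Trade balance = -1704.3 + 238.9 = -1465.4
(Excluded from the trade balance — financial account: increase in resident deposits held at foreign banks 196.5, domestic pension funds' purchases of foreign equities 1234.9; capital account: debt forgiveness received from foreign official creditors 205.8; primary income: dividends received from foreign subsidiaries of resident firms 289.5, dividends paid to foreign shareholders of resident firms 495.4; secondary income: pension payments received by residents from foreign governments 194.3.)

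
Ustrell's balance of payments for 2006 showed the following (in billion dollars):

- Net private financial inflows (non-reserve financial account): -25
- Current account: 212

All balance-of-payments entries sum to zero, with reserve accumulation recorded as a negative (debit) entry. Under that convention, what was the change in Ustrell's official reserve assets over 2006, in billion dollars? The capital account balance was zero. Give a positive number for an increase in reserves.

Official reserve transactions balance = -(212 + (-25)) = -187
An accumulation of reserves is recorded as a debit (negative entry), so the change in the stock of reserves is the negative of that balance.
Change in official reserves = -(-187) = 187

187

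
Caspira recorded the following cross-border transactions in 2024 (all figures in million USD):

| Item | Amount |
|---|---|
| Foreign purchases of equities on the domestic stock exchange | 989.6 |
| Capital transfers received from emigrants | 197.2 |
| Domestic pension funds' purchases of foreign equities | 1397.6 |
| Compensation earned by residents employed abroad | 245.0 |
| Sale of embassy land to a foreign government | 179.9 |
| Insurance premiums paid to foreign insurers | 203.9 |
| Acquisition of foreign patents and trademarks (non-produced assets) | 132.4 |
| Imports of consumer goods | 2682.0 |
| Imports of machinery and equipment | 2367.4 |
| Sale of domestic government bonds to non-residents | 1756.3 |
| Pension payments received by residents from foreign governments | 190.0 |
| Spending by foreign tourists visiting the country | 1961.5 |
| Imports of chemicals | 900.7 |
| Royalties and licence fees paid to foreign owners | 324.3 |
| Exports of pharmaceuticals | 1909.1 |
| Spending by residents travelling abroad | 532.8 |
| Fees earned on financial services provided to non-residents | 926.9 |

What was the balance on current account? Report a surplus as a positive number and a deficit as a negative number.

Goods: -2682.0 - 2367.4 + 1909.1 - 900.7 = -4041.0
Services: 1961.5 - 532.8 + 926.9 - 203.9 - 324.3 = 1827.4
Primary income: 245.0
Secondary income: 190.0
Current account = (-4041.0) + 1827.4 + 245.0 + 190.0 = -1778.6
(Excluded from the current account — financial account: foreign purchases of equities on the domestic stock exchange 989.6, domestic pension funds' purchases of foreign equities 1397.6, sale of domestic government bonds to non-residents 1756.3; capital account: capital transfers received from emigrants 197.2, sale of embassy land to a foreign government 179.9, acquisition of foreign patents and trademarks (non-produced assets) 132.4.)

-1778.6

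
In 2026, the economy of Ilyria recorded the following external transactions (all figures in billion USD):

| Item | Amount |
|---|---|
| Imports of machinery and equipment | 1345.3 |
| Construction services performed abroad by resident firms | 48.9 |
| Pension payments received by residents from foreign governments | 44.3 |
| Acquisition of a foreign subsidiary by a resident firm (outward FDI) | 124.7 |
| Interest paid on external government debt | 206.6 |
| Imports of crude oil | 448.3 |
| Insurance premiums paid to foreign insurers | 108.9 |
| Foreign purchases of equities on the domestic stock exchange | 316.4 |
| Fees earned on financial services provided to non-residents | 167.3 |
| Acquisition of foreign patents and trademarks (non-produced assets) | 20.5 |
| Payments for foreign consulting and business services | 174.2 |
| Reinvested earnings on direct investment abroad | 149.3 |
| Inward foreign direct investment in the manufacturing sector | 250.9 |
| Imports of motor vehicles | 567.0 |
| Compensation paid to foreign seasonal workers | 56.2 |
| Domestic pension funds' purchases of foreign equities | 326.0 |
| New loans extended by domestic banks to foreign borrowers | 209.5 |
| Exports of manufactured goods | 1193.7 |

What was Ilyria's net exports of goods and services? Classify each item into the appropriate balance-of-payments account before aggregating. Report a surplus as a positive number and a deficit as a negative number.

-1233.8

Goods: -567.0 - 1345.3 - 448.3 + 1193.7 = -1166.9
Services: 48.9 - 108.9 + 167.3 - 174.2 = -66.9
Trade balance = -1166.9 + (-66.9) = -1233.8
(Excluded from the trade balance — secondary income: pension payments received by residents from foreign governments 44.3; financial account: acquisition of a foreign subsidiary by a resident firm (outward FDI) 124.7, foreign purchases of equities on the domestic stock exchange 316.4, inward foreign direct investment in the manufacturing sector 250.9, domestic pension funds' purchases of foreign equities 326.0, new loans extended by domestic banks to foreign borrowers 209.5; primary income: interest paid on external government debt 206.6, reinvested earnings on direct investment abroad 149.3, compensation paid to foreign seasonal workers 56.2; capital account: acquisition of foreign patents and trademarks (non-produced assets) 20.5.)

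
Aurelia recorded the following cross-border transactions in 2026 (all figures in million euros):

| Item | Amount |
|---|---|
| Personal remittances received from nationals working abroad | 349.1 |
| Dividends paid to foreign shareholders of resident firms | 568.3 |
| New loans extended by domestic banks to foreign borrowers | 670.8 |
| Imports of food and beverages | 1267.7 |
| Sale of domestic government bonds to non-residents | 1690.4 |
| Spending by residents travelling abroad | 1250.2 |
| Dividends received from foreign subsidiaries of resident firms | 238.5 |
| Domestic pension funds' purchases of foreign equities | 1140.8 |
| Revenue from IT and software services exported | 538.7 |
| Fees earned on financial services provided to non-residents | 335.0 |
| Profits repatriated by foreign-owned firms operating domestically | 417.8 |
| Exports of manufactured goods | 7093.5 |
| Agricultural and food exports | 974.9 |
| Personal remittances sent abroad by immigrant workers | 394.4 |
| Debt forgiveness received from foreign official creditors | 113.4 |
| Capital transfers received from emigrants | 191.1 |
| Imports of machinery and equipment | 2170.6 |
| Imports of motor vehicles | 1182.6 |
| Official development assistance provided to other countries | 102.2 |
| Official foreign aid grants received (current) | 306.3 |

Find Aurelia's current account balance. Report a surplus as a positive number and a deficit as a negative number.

Goods: -1267.7 - 1182.6 + 974.9 + 7093.5 - 2170.6 = 3447.5
Services: -1250.2 + 538.7 + 335.0 = -376.5
Primary income: -568.3 - 417.8 + 238.5 = -747.6
Secondary income: -102.2 - 394.4 + 306.3 + 349.1 = 158.8
Current account = 3447.5 + (-376.5) + (-747.6) + 158.8 = 2482.2
(Excluded from the current account — financial account: new loans extended by domestic banks to foreign borrowers 670.8, sale of domestic government bonds to non-residents 1690.4, domestic pension funds' purchases of foreign equities 1140.8; capital account: debt forgiveness received from foreign official creditors 113.4, capital transfers received from emigrants 191.1.)

2482.2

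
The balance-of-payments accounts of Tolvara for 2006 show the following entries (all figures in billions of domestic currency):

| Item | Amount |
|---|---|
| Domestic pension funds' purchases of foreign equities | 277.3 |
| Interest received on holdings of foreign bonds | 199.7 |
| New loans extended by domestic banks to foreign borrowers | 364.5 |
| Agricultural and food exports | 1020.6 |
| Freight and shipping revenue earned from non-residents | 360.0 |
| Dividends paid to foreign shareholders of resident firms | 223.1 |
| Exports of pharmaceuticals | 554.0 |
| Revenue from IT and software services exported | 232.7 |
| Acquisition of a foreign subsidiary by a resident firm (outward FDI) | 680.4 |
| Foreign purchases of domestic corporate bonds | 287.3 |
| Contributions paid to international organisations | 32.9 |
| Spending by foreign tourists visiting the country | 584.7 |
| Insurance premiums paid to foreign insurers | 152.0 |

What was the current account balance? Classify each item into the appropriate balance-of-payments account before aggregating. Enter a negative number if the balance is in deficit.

Goods: 1020.6 + 554.0 = 1574.6
Services: 360.0 + 232.7 + 584.7 - 152.0 = 1025.4
Primary income: -223.1 + 199.7 = -23.4
Secondary income: -32.9
Current account = 1574.6 + 1025.4 + (-23.4) + (-32.9) = 2543.7
(Excluded from the current account — financial account: domestic pension funds' purchases of foreign equities 277.3, new loans extended by domestic banks to foreign borrowers 364.5, acquisition of a foreign subsidiary by a resident firm (outward FDI) 680.4, foreign purchases of domestic corporate bonds 287.3.)

2543.7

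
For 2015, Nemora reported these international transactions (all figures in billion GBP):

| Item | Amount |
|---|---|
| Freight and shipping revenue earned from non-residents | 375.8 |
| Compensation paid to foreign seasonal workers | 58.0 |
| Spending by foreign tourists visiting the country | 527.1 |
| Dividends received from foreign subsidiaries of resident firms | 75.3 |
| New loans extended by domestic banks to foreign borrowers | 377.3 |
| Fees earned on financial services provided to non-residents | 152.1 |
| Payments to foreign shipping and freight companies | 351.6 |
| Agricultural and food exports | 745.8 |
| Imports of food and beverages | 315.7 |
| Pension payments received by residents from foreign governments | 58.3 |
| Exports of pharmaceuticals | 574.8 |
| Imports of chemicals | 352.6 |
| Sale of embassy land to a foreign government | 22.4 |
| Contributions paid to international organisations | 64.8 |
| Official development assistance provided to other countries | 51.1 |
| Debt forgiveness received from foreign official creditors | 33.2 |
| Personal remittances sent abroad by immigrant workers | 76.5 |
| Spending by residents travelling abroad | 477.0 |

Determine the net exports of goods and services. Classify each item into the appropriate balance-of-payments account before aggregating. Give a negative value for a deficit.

Goods: 574.8 + 745.8 - 352.6 - 315.7 = 652.3
Services: -477.0 - 351.6 + 375.8 + 152.1 + 527.1 = 226.4
Trade balance = 652.3 + 226.4 = 878.7
(Excluded from the trade balance — primary income: compensation paid to foreign seasonal workers 58.0, dividends received from foreign subsidiaries of resident firms 75.3; financial account: new loans extended by domestic banks to foreign borrowers 377.3; secondary income: pension payments received by residents from foreign governments 58.3, contributions paid to international organisations 64.8, official development assistance provided to other countries 51.1, personal remittances sent abroad by immigrant workers 76.5; capital account: sale of embassy land to a foreign government 22.4, debt forgiveness received from foreign official creditors 33.2.)

878.7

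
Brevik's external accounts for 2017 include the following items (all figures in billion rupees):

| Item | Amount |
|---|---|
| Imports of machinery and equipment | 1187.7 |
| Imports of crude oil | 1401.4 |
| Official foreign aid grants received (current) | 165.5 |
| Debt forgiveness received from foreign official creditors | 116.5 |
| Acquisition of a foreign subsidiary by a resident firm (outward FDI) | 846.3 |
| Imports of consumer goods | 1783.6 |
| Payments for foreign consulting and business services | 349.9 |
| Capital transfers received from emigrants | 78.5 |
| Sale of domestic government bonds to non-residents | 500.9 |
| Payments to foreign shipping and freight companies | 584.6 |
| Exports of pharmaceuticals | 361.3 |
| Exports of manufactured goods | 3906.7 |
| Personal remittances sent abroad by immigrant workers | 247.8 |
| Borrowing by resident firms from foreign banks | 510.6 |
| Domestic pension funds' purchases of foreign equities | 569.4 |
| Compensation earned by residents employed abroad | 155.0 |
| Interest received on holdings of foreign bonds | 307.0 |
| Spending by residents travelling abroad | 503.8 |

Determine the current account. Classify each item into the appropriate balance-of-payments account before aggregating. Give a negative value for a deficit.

-1163.3

Goods: -1401.4 + 3906.7 - 1783.6 - 1187.7 + 361.3 = -104.7
Services: -349.9 - 503.8 - 584.6 = -1438.3
Primary income: 307.0 + 155.0 = 462.0
Secondary income: 165.5 - 247.8 = -82.3
Current account = (-104.7) + (-1438.3) + 462.0 + (-82.3) = -1163.3
(Excluded from the current account — capital account: debt forgiveness received from foreign official creditors 116.5, capital transfers received from emigrants 78.5; financial account: acquisition of a foreign subsidiary by a resident firm (outward FDI) 846.3, sale of domestic government bonds to non-residents 500.9, borrowing by resident firms from foreign banks 510.6, domestic pension funds' purchases of foreign equities 569.4.)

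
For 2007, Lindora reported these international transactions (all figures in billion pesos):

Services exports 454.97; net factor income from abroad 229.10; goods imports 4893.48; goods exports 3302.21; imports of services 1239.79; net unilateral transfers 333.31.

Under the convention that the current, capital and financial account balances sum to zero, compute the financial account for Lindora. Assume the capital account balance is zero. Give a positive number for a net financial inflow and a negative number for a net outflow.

1813.68

Goods balance = 3302.21 - 4893.48 = -1591.27
Services balance = 454.97 - 1239.79 = -784.82
Trade balance (goods + services) = -1591.27 + (-784.82) = -2376.09
Net primary income = 229.10
Net secondary income = 333.31
Current account = -2376.09 + 229.10 + 333.31 = -1813.68
Financial account = -(-1813.68) = 1813.68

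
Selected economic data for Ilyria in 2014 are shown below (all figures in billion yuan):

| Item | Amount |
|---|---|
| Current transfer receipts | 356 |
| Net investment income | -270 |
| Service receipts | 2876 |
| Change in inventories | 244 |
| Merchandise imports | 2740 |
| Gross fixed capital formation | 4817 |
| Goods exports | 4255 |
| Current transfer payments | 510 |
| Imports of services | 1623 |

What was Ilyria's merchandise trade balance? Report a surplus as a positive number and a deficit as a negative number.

1515

Goods balance = 4255 - 2740 = 1515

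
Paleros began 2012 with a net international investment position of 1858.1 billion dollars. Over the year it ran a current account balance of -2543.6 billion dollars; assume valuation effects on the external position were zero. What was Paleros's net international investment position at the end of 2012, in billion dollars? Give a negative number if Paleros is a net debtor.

-685.5

With no valuation effects, change in NIIP = current account = -2543.6
End-of-year NIIP = 1858.1 + (-2543.6) = -685.5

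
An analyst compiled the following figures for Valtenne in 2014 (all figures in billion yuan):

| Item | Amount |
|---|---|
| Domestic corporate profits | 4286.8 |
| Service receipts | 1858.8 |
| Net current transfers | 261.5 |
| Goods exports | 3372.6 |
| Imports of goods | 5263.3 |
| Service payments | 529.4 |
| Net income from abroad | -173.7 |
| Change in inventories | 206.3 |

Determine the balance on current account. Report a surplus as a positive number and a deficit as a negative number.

-473.5

Goods balance = 3372.6 - 5263.3 = -1890.7
Services balance = 1858.8 - 529.4 = 1329.4
Trade balance (goods + services) = -1890.7 + 1329.4 = -561.3
Net primary income = -173.7
Net secondary income = 261.5
Current account = -561.3 + (-173.7) + 261.5 = -473.5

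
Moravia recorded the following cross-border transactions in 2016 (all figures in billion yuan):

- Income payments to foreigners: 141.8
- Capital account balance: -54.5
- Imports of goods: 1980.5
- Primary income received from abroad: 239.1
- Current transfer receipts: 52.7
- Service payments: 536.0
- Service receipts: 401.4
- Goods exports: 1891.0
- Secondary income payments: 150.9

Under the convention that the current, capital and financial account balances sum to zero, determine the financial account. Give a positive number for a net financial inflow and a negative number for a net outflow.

Goods balance = 1891.0 - 1980.5 = -89.5
Services balance = 401.4 - 536.0 = -134.6
Trade balance (goods + services) = -89.5 + (-134.6) = -224.1
Net primary income = 239.1 - 141.8 = 97.3
Net secondary income = 52.7 - 150.9 = -98.2
Current account = -224.1 + 97.3 + (-98.2) = -225.0
Financial account = -(-225.0 + (-54.5)) = 279.5

279.5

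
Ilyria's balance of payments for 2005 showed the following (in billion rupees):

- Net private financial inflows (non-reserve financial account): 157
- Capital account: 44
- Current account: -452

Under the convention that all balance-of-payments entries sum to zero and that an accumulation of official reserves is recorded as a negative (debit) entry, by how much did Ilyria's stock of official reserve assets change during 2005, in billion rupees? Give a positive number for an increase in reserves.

Official reserve transactions balance = -((-452) + 44 + 157) = 251
An accumulation of reserves is recorded as a debit (negative entry), so the change in the stock of reserves is the negative of that balance.
Change in official reserves = -(251) = -251

-251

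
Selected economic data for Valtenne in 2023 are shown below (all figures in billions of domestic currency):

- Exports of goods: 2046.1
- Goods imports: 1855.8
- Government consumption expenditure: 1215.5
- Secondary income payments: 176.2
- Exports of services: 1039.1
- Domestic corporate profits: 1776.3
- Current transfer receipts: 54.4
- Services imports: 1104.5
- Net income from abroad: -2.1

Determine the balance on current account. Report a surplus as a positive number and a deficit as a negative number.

Goods balance = 2046.1 - 1855.8 = 190.3
Services balance = 1039.1 - 1104.5 = -65.4
Trade balance (goods + services) = 190.3 + (-65.4) = 124.9
Net primary income = -2.1
Net secondary income = 54.4 - 176.2 = -121.8
Current account = 124.9 + (-2.1) + (-121.8) = 1.0

1.0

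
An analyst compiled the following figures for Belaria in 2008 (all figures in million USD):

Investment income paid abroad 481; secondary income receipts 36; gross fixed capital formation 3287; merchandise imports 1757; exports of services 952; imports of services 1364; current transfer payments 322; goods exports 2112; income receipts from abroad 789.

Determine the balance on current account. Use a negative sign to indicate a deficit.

Goods balance = 2112 - 1757 = 355
Services balance = 952 - 1364 = -412
Trade balance (goods + services) = 355 + (-412) = -57
Net primary income = 789 - 481 = 308
Net secondary income = 36 - 322 = -286
Current account = -57 + 308 + (-286) = -35

-35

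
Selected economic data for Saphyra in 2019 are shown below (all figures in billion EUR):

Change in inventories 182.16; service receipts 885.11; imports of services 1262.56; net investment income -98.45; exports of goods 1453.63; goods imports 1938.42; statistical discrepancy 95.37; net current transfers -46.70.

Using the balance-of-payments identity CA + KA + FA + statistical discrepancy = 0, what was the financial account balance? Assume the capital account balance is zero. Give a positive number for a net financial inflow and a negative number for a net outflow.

Goods balance = 1453.63 - 1938.42 = -484.79
Services balance = 885.11 - 1262.56 = -377.45
Trade balance (goods + services) = -484.79 + (-377.45) = -862.24
Net primary income = -98.45
Net secondary income = -46.70
Current account = -862.24 + (-98.45) + (-46.70) = -1007.39
Financial account = -(-1007.39 + 95.37) = 912.02

912.02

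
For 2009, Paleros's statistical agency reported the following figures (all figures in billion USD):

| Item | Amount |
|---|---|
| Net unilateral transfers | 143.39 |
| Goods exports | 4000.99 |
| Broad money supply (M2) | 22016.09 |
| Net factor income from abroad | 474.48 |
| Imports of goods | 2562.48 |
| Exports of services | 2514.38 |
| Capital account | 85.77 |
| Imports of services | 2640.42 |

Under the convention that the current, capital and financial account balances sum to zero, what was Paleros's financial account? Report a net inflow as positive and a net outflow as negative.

-2016.11

Goods balance = 4000.99 - 2562.48 = 1438.51
Services balance = 2514.38 - 2640.42 = -126.04
Trade balance (goods + services) = 1438.51 + (-126.04) = 1312.47
Net primary income = 474.48
Net secondary income = 143.39
Current account = 1312.47 + 474.48 + 143.39 = 1930.34
Financial account = -(1930.34 + 85.77) = -2016.11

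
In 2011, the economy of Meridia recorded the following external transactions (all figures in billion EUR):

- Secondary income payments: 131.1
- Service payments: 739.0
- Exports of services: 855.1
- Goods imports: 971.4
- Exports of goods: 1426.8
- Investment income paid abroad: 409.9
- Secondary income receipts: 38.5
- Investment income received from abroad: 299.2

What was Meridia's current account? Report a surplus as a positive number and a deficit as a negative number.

368.2

Goods balance = 1426.8 - 971.4 = 455.4
Services balance = 855.1 - 739.0 = 116.1
Trade balance (goods + services) = 455.4 + 116.1 = 571.5
Net primary income = 299.2 - 409.9 = -110.7
Net secondary income = 38.5 - 131.1 = -92.6
Current account = 571.5 + (-110.7) + (-92.6) = 368.2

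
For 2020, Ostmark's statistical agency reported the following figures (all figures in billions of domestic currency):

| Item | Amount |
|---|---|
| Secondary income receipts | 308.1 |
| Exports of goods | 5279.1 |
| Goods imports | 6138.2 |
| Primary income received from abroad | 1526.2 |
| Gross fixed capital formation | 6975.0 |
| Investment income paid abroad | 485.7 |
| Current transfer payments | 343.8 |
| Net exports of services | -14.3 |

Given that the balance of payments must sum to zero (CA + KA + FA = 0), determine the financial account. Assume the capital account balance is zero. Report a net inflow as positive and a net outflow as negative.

-131.4

Goods balance = 5279.1 - 6138.2 = -859.1
Services balance = -14.3
Trade balance (goods + services) = -859.1 + (-14.3) = -873.4
Net primary income = 1526.2 - 485.7 = 1040.5
Net secondary income = 308.1 - 343.8 = -35.7
Current account = -873.4 + 1040.5 + (-35.7) = 131.4
Financial account = -(131.4) = -131.4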